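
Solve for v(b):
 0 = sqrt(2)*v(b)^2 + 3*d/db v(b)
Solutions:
 v(b) = 3/(C1 + sqrt(2)*b)


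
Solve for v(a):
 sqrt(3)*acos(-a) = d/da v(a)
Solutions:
 v(a) = C1 + sqrt(3)*(a*acos(-a) + sqrt(1 - a^2))


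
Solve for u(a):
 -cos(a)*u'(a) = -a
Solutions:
 u(a) = C1 + Integral(a/cos(a), a)


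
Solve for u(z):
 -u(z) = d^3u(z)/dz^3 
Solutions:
 u(z) = C3*exp(-z) + (C1*sin(sqrt(3)*z/2) + C2*cos(sqrt(3)*z/2))*exp(z/2)


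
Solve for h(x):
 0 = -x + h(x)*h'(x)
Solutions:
 h(x) = -sqrt(C1 + x^2)
 h(x) = sqrt(C1 + x^2)


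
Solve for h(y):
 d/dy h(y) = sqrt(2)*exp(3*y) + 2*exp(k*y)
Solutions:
 h(y) = C1 + sqrt(2)*exp(3*y)/3 + 2*exp(k*y)/k


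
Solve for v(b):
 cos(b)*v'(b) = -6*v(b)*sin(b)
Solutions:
 v(b) = C1*cos(b)^6


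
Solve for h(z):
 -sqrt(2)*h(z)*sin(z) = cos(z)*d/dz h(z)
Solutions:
 h(z) = C1*cos(z)^(sqrt(2))


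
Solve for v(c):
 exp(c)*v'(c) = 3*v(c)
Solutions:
 v(c) = C1*exp(-3*exp(-c))


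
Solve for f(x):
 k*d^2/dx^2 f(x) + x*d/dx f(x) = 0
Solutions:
 f(x) = C1 + C2*sqrt(k)*erf(sqrt(2)*x*sqrt(1/k)/2)


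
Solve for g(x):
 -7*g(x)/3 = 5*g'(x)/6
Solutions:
 g(x) = C1*exp(-14*x/5)


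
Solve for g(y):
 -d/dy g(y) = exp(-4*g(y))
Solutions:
 g(y) = log(-I*(C1 - 4*y)^(1/4))
 g(y) = log(I*(C1 - 4*y)^(1/4))
 g(y) = log(-(C1 - 4*y)^(1/4))
 g(y) = log(C1 - 4*y)/4


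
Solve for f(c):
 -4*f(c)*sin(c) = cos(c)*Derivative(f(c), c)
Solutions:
 f(c) = C1*cos(c)^4


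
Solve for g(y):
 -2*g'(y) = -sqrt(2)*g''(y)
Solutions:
 g(y) = C1 + C2*exp(sqrt(2)*y)


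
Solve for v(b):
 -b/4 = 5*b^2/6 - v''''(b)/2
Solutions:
 v(b) = C1 + C2*b + C3*b^2 + C4*b^3 + b^6/216 + b^5/240


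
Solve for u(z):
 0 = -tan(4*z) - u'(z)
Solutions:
 u(z) = C1 + log(cos(4*z))/4


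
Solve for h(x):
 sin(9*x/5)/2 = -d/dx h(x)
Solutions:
 h(x) = C1 + 5*cos(9*x/5)/18


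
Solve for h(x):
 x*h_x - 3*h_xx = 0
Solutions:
 h(x) = C1 + C2*erfi(sqrt(6)*x/6)


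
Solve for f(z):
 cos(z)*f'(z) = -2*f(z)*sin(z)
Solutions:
 f(z) = C1*cos(z)^2


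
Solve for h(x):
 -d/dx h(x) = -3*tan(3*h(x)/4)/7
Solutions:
 h(x) = -4*asin(C1*exp(9*x/28))/3 + 4*pi/3
 h(x) = 4*asin(C1*exp(9*x/28))/3


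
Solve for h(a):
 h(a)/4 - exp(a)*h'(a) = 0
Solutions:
 h(a) = C1*exp(-exp(-a)/4)


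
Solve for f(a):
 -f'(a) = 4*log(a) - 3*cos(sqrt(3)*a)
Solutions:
 f(a) = C1 - 4*a*log(a) + 4*a + sqrt(3)*sin(sqrt(3)*a)


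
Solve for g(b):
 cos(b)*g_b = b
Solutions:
 g(b) = C1 + Integral(b/cos(b), b)


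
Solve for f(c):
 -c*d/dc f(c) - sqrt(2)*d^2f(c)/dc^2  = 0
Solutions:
 f(c) = C1 + C2*erf(2^(1/4)*c/2)


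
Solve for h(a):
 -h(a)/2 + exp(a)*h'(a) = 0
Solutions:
 h(a) = C1*exp(-exp(-a)/2)


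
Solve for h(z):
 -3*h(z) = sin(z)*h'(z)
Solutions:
 h(z) = C1*(cos(z) + 1)^(3/2)/(cos(z) - 1)^(3/2)


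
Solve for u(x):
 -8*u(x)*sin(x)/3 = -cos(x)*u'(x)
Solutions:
 u(x) = C1/cos(x)^(8/3)


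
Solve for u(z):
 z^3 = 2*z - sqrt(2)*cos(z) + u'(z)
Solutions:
 u(z) = C1 + z^4/4 - z^2 + sqrt(2)*sin(z)


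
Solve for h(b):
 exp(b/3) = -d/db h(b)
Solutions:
 h(b) = C1 - 3*exp(b/3)


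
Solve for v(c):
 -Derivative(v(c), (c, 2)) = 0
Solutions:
 v(c) = C1 + C2*c


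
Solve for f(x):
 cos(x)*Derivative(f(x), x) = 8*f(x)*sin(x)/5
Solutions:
 f(x) = C1/cos(x)^(8/5)


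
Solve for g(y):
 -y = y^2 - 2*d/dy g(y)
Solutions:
 g(y) = C1 + y^3/6 + y^2/4


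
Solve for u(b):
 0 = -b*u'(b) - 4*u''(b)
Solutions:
 u(b) = C1 + C2*erf(sqrt(2)*b/4)


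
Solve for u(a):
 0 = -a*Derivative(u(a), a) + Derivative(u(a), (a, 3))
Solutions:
 u(a) = C1 + Integral(C2*airyai(a) + C3*airybi(a), a)


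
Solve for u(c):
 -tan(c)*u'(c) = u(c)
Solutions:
 u(c) = C1/sin(c)


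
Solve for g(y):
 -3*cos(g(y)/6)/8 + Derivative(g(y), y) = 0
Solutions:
 -3*y/8 - 3*log(sin(g(y)/6) - 1) + 3*log(sin(g(y)/6) + 1) = C1


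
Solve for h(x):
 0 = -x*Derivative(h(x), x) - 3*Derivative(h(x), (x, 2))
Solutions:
 h(x) = C1 + C2*erf(sqrt(6)*x/6)


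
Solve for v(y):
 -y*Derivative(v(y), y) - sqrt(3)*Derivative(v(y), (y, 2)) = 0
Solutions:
 v(y) = C1 + C2*erf(sqrt(2)*3^(3/4)*y/6)


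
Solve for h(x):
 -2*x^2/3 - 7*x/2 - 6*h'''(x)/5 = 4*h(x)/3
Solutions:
 h(x) = C3*exp(-30^(1/3)*x/3) - x^2/2 - 21*x/8 + (C1*sin(10^(1/3)*3^(5/6)*x/6) + C2*cos(10^(1/3)*3^(5/6)*x/6))*exp(30^(1/3)*x/6)


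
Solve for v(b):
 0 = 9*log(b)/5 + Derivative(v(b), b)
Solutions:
 v(b) = C1 - 9*b*log(b)/5 + 9*b/5


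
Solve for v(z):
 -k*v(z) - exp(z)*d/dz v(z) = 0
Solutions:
 v(z) = C1*exp(k*exp(-z))


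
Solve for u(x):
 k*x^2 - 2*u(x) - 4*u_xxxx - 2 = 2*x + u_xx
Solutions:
 u(x) = k*x^2/2 - k/2 - x + (C1*sin(2^(3/4)*x*cos(atan(sqrt(31))/2)/2) + C2*cos(2^(3/4)*x*cos(atan(sqrt(31))/2)/2))*exp(-2^(3/4)*x*sin(atan(sqrt(31))/2)/2) + (C3*sin(2^(3/4)*x*cos(atan(sqrt(31))/2)/2) + C4*cos(2^(3/4)*x*cos(atan(sqrt(31))/2)/2))*exp(2^(3/4)*x*sin(atan(sqrt(31))/2)/2) - 1


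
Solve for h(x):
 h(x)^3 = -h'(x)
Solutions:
 h(x) = -sqrt(2)*sqrt(-1/(C1 - x))/2
 h(x) = sqrt(2)*sqrt(-1/(C1 - x))/2


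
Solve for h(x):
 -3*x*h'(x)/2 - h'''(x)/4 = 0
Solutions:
 h(x) = C1 + Integral(C2*airyai(-6^(1/3)*x) + C3*airybi(-6^(1/3)*x), x)


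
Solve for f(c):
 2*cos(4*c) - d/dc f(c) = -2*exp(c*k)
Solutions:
 f(c) = C1 + sin(4*c)/2 + 2*exp(c*k)/k


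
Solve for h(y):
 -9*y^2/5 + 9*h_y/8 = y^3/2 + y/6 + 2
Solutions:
 h(y) = C1 + y^4/9 + 8*y^3/15 + 2*y^2/27 + 16*y/9


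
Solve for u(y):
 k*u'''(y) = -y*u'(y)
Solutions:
 u(y) = C1 + Integral(C2*airyai(y*(-1/k)^(1/3)) + C3*airybi(y*(-1/k)^(1/3)), y)


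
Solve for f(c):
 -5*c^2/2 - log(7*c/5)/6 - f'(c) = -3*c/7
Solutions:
 f(c) = C1 - 5*c^3/6 + 3*c^2/14 - c*log(c)/6 - c*log(7)/6 + c/6 + c*log(5)/6


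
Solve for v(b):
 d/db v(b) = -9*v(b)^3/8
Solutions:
 v(b) = -2*sqrt(-1/(C1 - 9*b))
 v(b) = 2*sqrt(-1/(C1 - 9*b))


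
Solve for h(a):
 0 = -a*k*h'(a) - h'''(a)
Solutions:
 h(a) = C1 + Integral(C2*airyai(a*(-k)^(1/3)) + C3*airybi(a*(-k)^(1/3)), a)


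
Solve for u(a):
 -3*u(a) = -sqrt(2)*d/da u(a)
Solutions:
 u(a) = C1*exp(3*sqrt(2)*a/2)


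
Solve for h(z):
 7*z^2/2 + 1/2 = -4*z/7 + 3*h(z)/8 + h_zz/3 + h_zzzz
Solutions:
 h(z) = 28*z^2/3 + 32*z/21 + (C1*sin(6^(1/4)*z*cos(atan(5*sqrt(2)/2)/2)/2) + C2*cos(6^(1/4)*z*cos(atan(5*sqrt(2)/2)/2)/2))*exp(-6^(1/4)*z*sin(atan(5*sqrt(2)/2)/2)/2) + (C3*sin(6^(1/4)*z*cos(atan(5*sqrt(2)/2)/2)/2) + C4*cos(6^(1/4)*z*cos(atan(5*sqrt(2)/2)/2)/2))*exp(6^(1/4)*z*sin(atan(5*sqrt(2)/2)/2)/2) - 412/27


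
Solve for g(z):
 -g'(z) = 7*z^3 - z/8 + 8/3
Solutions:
 g(z) = C1 - 7*z^4/4 + z^2/16 - 8*z/3


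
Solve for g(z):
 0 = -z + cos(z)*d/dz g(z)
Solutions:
 g(z) = C1 + Integral(z/cos(z), z)


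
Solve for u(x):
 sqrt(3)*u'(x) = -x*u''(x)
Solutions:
 u(x) = C1 + C2*x^(1 - sqrt(3))


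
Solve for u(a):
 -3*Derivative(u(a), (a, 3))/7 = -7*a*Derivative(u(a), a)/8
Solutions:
 u(a) = C1 + Integral(C2*airyai(21^(2/3)*a/6) + C3*airybi(21^(2/3)*a/6), a)


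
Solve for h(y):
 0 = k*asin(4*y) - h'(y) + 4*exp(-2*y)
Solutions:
 h(y) = C1 + k*y*asin(4*y) + k*sqrt(1 - 16*y^2)/4 - 2*exp(-2*y)


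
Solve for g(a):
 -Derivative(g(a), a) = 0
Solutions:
 g(a) = C1


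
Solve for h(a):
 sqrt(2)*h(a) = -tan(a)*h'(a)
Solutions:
 h(a) = C1/sin(a)^(sqrt(2))


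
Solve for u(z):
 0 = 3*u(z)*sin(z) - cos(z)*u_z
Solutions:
 u(z) = C1/cos(z)^3


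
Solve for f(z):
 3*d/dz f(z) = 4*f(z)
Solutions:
 f(z) = C1*exp(4*z/3)


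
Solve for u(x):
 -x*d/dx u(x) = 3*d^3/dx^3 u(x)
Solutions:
 u(x) = C1 + Integral(C2*airyai(-3^(2/3)*x/3) + C3*airybi(-3^(2/3)*x/3), x)


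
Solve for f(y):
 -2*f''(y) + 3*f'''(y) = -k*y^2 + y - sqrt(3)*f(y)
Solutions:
 f(y) = C1*exp(y*(8*2^(1/3)/(-16 + sqrt(-256 + (-16 + 243*sqrt(3))^2) + 243*sqrt(3))^(1/3) + 8 + 2^(2/3)*(-16 + sqrt(-256 + (-16 + 243*sqrt(3))^2) + 243*sqrt(3))^(1/3))/36)*sin(2^(1/3)*sqrt(3)*y*(-2^(1/3)*(-16 + 27*sqrt(-256/729 + (-16/27 + 9*sqrt(3))^2) + 243*sqrt(3))^(1/3) + 8/(-16 + 27*sqrt(-256/729 + (-16/27 + 9*sqrt(3))^2) + 243*sqrt(3))^(1/3))/36) + C2*exp(y*(8*2^(1/3)/(-16 + sqrt(-256 + (-16 + 243*sqrt(3))^2) + 243*sqrt(3))^(1/3) + 8 + 2^(2/3)*(-16 + sqrt(-256 + (-16 + 243*sqrt(3))^2) + 243*sqrt(3))^(1/3))/36)*cos(2^(1/3)*sqrt(3)*y*(-2^(1/3)*(-16 + 27*sqrt(-256/729 + (-16/27 + 9*sqrt(3))^2) + 243*sqrt(3))^(1/3) + 8/(-16 + 27*sqrt(-256/729 + (-16/27 + 9*sqrt(3))^2) + 243*sqrt(3))^(1/3))/36) + C3*exp(y*(-2^(2/3)*(-16 + sqrt(-256 + (-16 + 243*sqrt(3))^2) + 243*sqrt(3))^(1/3) - 8*2^(1/3)/(-16 + sqrt(-256 + (-16 + 243*sqrt(3))^2) + 243*sqrt(3))^(1/3) + 4)/18) - sqrt(3)*k*y^2/3 - 4*k/3 + sqrt(3)*y/3


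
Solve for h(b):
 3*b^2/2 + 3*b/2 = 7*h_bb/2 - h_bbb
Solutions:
 h(b) = C1 + C2*b + C3*exp(7*b/2) + b^4/28 + 11*b^3/98 + 33*b^2/343


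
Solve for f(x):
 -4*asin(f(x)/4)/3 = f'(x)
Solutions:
 Integral(1/asin(_y/4), (_y, f(x))) = C1 - 4*x/3


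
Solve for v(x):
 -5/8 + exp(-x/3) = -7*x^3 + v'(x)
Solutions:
 v(x) = C1 + 7*x^4/4 - 5*x/8 - 3*exp(-x/3)


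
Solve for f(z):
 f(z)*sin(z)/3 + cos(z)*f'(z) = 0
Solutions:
 f(z) = C1*cos(z)^(1/3)


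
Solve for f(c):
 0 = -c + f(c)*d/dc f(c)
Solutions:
 f(c) = -sqrt(C1 + c^2)
 f(c) = sqrt(C1 + c^2)


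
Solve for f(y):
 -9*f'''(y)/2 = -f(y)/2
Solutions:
 f(y) = C3*exp(3^(1/3)*y/3) + (C1*sin(3^(5/6)*y/6) + C2*cos(3^(5/6)*y/6))*exp(-3^(1/3)*y/6)


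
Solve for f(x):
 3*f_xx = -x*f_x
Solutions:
 f(x) = C1 + C2*erf(sqrt(6)*x/6)


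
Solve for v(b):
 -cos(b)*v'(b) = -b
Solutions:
 v(b) = C1 + Integral(b/cos(b), b)


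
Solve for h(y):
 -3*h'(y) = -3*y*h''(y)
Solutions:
 h(y) = C1 + C2*y^2


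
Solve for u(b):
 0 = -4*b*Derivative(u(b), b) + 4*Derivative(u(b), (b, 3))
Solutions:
 u(b) = C1 + Integral(C2*airyai(b) + C3*airybi(b), b)


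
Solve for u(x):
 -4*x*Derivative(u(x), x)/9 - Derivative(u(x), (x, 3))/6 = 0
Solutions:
 u(x) = C1 + Integral(C2*airyai(-2*3^(2/3)*x/3) + C3*airybi(-2*3^(2/3)*x/3), x)


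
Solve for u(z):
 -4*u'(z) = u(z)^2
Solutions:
 u(z) = 4/(C1 + z)


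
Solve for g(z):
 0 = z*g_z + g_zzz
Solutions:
 g(z) = C1 + Integral(C2*airyai(-z) + C3*airybi(-z), z)


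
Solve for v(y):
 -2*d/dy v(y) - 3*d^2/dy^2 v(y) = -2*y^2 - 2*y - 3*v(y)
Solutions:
 v(y) = C1*exp(y*(-1 + sqrt(10))/3) + C2*exp(-y*(1 + sqrt(10))/3) - 2*y^2/3 - 14*y/9 - 64/27


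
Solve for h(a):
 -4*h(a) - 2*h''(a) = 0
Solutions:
 h(a) = C1*sin(sqrt(2)*a) + C2*cos(sqrt(2)*a)


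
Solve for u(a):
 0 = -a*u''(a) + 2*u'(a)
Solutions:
 u(a) = C1 + C2*a^3


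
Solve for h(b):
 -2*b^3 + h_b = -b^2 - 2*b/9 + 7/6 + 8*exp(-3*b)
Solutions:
 h(b) = C1 + b^4/2 - b^3/3 - b^2/9 + 7*b/6 - 8*exp(-3*b)/3


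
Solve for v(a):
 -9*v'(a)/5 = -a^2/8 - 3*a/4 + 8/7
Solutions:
 v(a) = C1 + 5*a^3/216 + 5*a^2/24 - 40*a/63


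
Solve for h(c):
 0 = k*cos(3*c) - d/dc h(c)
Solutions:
 h(c) = C1 + k*sin(3*c)/3


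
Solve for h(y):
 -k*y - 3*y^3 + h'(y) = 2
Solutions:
 h(y) = C1 + k*y^2/2 + 3*y^4/4 + 2*y


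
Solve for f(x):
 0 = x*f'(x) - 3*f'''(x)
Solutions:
 f(x) = C1 + Integral(C2*airyai(3^(2/3)*x/3) + C3*airybi(3^(2/3)*x/3), x)


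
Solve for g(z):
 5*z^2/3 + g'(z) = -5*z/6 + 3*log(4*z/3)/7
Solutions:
 g(z) = C1 - 5*z^3/9 - 5*z^2/12 + 3*z*log(z)/7 - 3*z*log(3)/7 - 3*z/7 + 6*z*log(2)/7


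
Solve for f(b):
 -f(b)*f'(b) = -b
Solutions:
 f(b) = -sqrt(C1 + b^2)
 f(b) = sqrt(C1 + b^2)


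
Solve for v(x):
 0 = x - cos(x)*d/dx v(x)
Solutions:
 v(x) = C1 + Integral(x/cos(x), x)


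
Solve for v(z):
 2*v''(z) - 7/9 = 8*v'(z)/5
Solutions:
 v(z) = C1 + C2*exp(4*z/5) - 35*z/72


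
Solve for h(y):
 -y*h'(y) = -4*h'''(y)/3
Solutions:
 h(y) = C1 + Integral(C2*airyai(6^(1/3)*y/2) + C3*airybi(6^(1/3)*y/2), y)


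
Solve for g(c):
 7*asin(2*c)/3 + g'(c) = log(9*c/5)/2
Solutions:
 g(c) = C1 + c*log(c)/2 - 7*c*asin(2*c)/3 - c*log(5)/2 - c/2 + c*log(3) - 7*sqrt(1 - 4*c^2)/6


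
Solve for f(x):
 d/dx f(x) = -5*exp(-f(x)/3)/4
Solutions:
 f(x) = 3*log(C1 - 5*x/12)


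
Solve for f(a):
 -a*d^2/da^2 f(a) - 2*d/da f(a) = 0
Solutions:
 f(a) = C1 + C2/a


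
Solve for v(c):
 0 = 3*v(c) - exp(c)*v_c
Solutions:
 v(c) = C1*exp(-3*exp(-c))


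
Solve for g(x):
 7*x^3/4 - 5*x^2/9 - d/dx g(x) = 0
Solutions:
 g(x) = C1 + 7*x^4/16 - 5*x^3/27


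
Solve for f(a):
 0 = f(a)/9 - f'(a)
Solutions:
 f(a) = C1*exp(a/9)


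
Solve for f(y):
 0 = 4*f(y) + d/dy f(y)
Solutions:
 f(y) = C1*exp(-4*y)


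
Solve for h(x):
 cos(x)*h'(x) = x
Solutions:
 h(x) = C1 + Integral(x/cos(x), x)


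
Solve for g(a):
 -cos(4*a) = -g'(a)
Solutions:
 g(a) = C1 + sin(4*a)/4


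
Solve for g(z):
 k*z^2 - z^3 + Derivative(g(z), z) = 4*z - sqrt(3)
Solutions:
 g(z) = C1 - k*z^3/3 + z^4/4 + 2*z^2 - sqrt(3)*z


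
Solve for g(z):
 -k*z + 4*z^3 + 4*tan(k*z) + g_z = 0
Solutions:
 g(z) = C1 + k*z^2/2 - z^4 - 4*Piecewise((-log(cos(k*z))/k, Ne(k, 0)), (0, True))


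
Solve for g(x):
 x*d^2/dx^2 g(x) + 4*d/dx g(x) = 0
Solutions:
 g(x) = C1 + C2/x^3


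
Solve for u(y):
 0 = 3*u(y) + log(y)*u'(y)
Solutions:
 u(y) = C1*exp(-3*li(y))


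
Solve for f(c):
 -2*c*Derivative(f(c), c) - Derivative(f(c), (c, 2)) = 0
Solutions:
 f(c) = C1 + C2*erf(c)


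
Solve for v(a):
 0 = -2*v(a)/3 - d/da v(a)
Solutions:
 v(a) = C1*exp(-2*a/3)


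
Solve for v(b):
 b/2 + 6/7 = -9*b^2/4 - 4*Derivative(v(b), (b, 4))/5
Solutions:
 v(b) = C1 + C2*b + C3*b^2 + C4*b^3 - b^6/128 - b^5/192 - 5*b^4/112


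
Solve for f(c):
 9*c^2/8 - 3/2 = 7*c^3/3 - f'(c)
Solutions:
 f(c) = C1 + 7*c^4/12 - 3*c^3/8 + 3*c/2


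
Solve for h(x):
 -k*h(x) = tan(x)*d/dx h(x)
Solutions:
 h(x) = C1*exp(-k*log(sin(x)))


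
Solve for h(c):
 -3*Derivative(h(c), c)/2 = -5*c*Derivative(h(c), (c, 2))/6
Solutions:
 h(c) = C1 + C2*c^(14/5)


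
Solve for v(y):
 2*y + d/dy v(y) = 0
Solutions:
 v(y) = C1 - y^2


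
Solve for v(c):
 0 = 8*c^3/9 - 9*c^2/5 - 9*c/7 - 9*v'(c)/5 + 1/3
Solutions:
 v(c) = C1 + 10*c^4/81 - c^3/3 - 5*c^2/14 + 5*c/27


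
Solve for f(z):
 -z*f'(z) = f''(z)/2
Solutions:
 f(z) = C1 + C2*erf(z)


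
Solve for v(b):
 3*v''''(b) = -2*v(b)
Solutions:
 v(b) = (C1*sin(6^(3/4)*b/6) + C2*cos(6^(3/4)*b/6))*exp(-6^(3/4)*b/6) + (C3*sin(6^(3/4)*b/6) + C4*cos(6^(3/4)*b/6))*exp(6^(3/4)*b/6)


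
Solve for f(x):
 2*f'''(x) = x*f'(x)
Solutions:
 f(x) = C1 + Integral(C2*airyai(2^(2/3)*x/2) + C3*airybi(2^(2/3)*x/2), x)


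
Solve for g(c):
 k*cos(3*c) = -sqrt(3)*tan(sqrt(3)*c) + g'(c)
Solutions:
 g(c) = C1 + k*sin(3*c)/3 - log(cos(sqrt(3)*c))


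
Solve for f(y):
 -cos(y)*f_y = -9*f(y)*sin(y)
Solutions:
 f(y) = C1/cos(y)^9


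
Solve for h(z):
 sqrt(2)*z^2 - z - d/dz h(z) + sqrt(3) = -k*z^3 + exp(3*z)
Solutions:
 h(z) = C1 + k*z^4/4 + sqrt(2)*z^3/3 - z^2/2 + sqrt(3)*z - exp(3*z)/3


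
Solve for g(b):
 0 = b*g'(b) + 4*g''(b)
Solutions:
 g(b) = C1 + C2*erf(sqrt(2)*b/4)


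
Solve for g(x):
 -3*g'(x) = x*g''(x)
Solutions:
 g(x) = C1 + C2/x^2


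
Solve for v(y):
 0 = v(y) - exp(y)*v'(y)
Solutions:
 v(y) = C1*exp(-exp(-y))


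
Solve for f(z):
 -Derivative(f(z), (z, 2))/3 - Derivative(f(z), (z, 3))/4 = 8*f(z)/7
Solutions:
 f(z) = C1*exp(z*(-28 + 14*2^(2/3)*7^(1/3)/(27*sqrt(785) + 757)^(1/3) + 2^(1/3)*7^(2/3)*(27*sqrt(785) + 757)^(1/3))/63)*sin(14^(1/3)*sqrt(3)*z*(-7^(1/3)*(27*sqrt(785) + 757)^(1/3) + 14*2^(1/3)/(27*sqrt(785) + 757)^(1/3))/63) + C2*exp(z*(-28 + 14*2^(2/3)*7^(1/3)/(27*sqrt(785) + 757)^(1/3) + 2^(1/3)*7^(2/3)*(27*sqrt(785) + 757)^(1/3))/63)*cos(14^(1/3)*sqrt(3)*z*(-7^(1/3)*(27*sqrt(785) + 757)^(1/3) + 14*2^(1/3)/(27*sqrt(785) + 757)^(1/3))/63) + C3*exp(-2*z*(14*2^(2/3)*7^(1/3)/(27*sqrt(785) + 757)^(1/3) + 14 + 2^(1/3)*7^(2/3)*(27*sqrt(785) + 757)^(1/3))/63)


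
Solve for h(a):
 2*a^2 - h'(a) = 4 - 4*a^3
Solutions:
 h(a) = C1 + a^4 + 2*a^3/3 - 4*a


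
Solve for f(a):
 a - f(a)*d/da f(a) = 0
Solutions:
 f(a) = -sqrt(C1 + a^2)
 f(a) = sqrt(C1 + a^2)


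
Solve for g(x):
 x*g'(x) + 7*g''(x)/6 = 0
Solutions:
 g(x) = C1 + C2*erf(sqrt(21)*x/7)


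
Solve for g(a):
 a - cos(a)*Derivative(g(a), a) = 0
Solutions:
 g(a) = C1 + Integral(a/cos(a), a)


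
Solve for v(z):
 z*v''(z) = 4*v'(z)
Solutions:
 v(z) = C1 + C2*z^5


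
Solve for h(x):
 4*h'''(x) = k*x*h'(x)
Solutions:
 h(x) = C1 + Integral(C2*airyai(2^(1/3)*k^(1/3)*x/2) + C3*airybi(2^(1/3)*k^(1/3)*x/2), x)


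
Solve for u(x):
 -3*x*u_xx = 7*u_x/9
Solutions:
 u(x) = C1 + C2*x^(20/27)


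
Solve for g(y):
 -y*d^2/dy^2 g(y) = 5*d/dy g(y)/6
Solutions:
 g(y) = C1 + C2*y^(1/6)


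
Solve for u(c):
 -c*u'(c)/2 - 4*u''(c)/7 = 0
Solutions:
 u(c) = C1 + C2*erf(sqrt(7)*c/4)


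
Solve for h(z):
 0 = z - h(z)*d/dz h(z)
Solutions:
 h(z) = -sqrt(C1 + z^2)
 h(z) = sqrt(C1 + z^2)


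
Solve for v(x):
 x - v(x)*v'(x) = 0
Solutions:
 v(x) = -sqrt(C1 + x^2)
 v(x) = sqrt(C1 + x^2)


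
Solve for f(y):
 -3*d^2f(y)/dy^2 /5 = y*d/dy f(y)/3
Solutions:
 f(y) = C1 + C2*erf(sqrt(10)*y/6)


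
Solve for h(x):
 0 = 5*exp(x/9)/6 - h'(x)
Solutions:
 h(x) = C1 + 15*exp(x/9)/2


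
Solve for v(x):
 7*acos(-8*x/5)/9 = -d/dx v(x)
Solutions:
 v(x) = C1 - 7*x*acos(-8*x/5)/9 - 7*sqrt(25 - 64*x^2)/72


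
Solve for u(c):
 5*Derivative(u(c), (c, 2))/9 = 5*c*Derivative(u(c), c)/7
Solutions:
 u(c) = C1 + C2*erfi(3*sqrt(14)*c/14)


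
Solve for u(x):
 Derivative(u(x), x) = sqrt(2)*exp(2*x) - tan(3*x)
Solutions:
 u(x) = C1 + sqrt(2)*exp(2*x)/2 + log(cos(3*x))/3


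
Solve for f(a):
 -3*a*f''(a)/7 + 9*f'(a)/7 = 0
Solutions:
 f(a) = C1 + C2*a^4


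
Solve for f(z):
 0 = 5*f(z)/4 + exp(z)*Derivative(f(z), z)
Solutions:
 f(z) = C1*exp(5*exp(-z)/4)


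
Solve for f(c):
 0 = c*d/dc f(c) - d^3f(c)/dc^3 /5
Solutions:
 f(c) = C1 + Integral(C2*airyai(5^(1/3)*c) + C3*airybi(5^(1/3)*c), c)


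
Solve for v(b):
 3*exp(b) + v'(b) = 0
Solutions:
 v(b) = C1 - 3*exp(b)


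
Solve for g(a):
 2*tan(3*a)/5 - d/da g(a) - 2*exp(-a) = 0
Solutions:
 g(a) = C1 + log(tan(3*a)^2 + 1)/15 + 2*exp(-a)


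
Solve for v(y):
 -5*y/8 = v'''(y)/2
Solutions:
 v(y) = C1 + C2*y + C3*y^2 - 5*y^4/96


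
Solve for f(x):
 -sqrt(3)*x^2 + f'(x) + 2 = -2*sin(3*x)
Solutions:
 f(x) = C1 + sqrt(3)*x^3/3 - 2*x + 2*cos(3*x)/3


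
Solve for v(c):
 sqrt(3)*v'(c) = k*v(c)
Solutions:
 v(c) = C1*exp(sqrt(3)*c*k/3)


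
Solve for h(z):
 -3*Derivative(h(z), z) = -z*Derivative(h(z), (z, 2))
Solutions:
 h(z) = C1 + C2*z^4


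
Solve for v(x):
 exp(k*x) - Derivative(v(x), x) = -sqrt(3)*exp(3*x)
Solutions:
 v(x) = C1 + sqrt(3)*exp(3*x)/3 + exp(k*x)/k


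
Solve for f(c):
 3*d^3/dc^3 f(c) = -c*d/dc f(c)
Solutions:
 f(c) = C1 + Integral(C2*airyai(-3^(2/3)*c/3) + C3*airybi(-3^(2/3)*c/3), c)


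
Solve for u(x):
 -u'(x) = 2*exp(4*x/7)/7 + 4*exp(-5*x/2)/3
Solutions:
 u(x) = C1 - exp(4*x/7)/2 + 8*exp(-5*x/2)/15


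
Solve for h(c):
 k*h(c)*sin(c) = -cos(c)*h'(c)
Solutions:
 h(c) = C1*exp(k*log(cos(c)))


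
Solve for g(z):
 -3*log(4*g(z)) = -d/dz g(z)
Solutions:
 -Integral(1/(log(_y) + 2*log(2)), (_y, g(z)))/3 = C1 - z


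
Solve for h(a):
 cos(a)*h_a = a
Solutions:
 h(a) = C1 + Integral(a/cos(a), a)


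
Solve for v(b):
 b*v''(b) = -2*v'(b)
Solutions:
 v(b) = C1 + C2/b


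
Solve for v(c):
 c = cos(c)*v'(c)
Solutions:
 v(c) = C1 + Integral(c/cos(c), c)


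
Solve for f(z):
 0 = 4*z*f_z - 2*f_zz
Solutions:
 f(z) = C1 + C2*erfi(z)


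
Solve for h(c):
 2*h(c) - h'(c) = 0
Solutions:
 h(c) = C1*exp(2*c)


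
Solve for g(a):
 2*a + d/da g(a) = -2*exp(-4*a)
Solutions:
 g(a) = C1 - a^2 + exp(-4*a)/2


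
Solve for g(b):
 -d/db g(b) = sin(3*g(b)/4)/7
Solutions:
 b/7 + 2*log(cos(3*g(b)/4) - 1)/3 - 2*log(cos(3*g(b)/4) + 1)/3 = C1


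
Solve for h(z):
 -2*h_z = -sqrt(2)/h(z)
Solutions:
 h(z) = -sqrt(C1 + sqrt(2)*z)
 h(z) = sqrt(C1 + sqrt(2)*z)


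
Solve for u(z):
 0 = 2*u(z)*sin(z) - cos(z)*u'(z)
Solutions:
 u(z) = C1/cos(z)^2


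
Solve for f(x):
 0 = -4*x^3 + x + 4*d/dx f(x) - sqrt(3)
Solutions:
 f(x) = C1 + x^4/4 - x^2/8 + sqrt(3)*x/4


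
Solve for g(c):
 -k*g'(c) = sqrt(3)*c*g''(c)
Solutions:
 g(c) = C1 + c^(-sqrt(3)*re(k)/3 + 1)*(C2*sin(sqrt(3)*log(c)*Abs(im(k))/3) + C3*cos(sqrt(3)*log(c)*im(k)/3))


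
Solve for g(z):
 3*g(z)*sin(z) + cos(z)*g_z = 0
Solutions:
 g(z) = C1*cos(z)^3


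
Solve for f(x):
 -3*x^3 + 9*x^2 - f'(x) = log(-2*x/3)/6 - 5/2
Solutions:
 f(x) = C1 - 3*x^4/4 + 3*x^3 - x*log(-x)/6 + x*(-log(2) + log(3) + 16)/6


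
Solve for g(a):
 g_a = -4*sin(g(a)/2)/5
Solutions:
 4*a/5 + log(cos(g(a)/2) - 1) - log(cos(g(a)/2) + 1) = C1


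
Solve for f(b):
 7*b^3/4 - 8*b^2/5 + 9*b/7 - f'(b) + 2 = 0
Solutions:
 f(b) = C1 + 7*b^4/16 - 8*b^3/15 + 9*b^2/14 + 2*b


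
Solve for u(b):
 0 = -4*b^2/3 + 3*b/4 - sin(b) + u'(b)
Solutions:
 u(b) = C1 + 4*b^3/9 - 3*b^2/8 - cos(b)


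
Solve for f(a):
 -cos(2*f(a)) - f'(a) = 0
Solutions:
 f(a) = -asin((C1 + exp(4*a))/(C1 - exp(4*a)))/2 + pi/2
 f(a) = asin((C1 + exp(4*a))/(C1 - exp(4*a)))/2


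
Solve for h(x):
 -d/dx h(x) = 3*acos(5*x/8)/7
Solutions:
 h(x) = C1 - 3*x*acos(5*x/8)/7 + 3*sqrt(64 - 25*x^2)/35


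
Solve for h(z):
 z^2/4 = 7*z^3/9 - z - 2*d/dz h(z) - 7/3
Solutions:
 h(z) = C1 + 7*z^4/72 - z^3/24 - z^2/4 - 7*z/6


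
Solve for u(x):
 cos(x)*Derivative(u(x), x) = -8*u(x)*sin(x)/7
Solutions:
 u(x) = C1*cos(x)^(8/7)


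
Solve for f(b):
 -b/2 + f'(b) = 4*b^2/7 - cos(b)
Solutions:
 f(b) = C1 + 4*b^3/21 + b^2/4 - sin(b)


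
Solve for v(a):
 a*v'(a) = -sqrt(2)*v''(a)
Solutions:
 v(a) = C1 + C2*erf(2^(1/4)*a/2)


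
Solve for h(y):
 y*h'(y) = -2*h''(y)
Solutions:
 h(y) = C1 + C2*erf(y/2)


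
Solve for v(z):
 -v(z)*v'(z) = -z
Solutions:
 v(z) = -sqrt(C1 + z^2)
 v(z) = sqrt(C1 + z^2)


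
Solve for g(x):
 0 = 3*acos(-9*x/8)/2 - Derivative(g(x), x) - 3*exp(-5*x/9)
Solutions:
 g(x) = C1 + 3*x*acos(-9*x/8)/2 + sqrt(64 - 81*x^2)/6 + 27*exp(-5*x/9)/5


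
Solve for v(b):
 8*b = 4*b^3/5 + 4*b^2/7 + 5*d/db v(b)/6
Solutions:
 v(b) = C1 - 6*b^4/25 - 8*b^3/35 + 24*b^2/5


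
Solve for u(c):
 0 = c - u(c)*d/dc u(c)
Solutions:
 u(c) = -sqrt(C1 + c^2)
 u(c) = sqrt(C1 + c^2)


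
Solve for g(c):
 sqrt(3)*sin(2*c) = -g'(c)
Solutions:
 g(c) = C1 + sqrt(3)*cos(2*c)/2


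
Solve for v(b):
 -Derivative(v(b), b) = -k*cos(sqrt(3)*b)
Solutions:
 v(b) = C1 + sqrt(3)*k*sin(sqrt(3)*b)/3


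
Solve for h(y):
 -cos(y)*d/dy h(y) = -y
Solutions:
 h(y) = C1 + Integral(y/cos(y), y)


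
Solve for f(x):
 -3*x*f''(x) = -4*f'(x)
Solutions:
 f(x) = C1 + C2*x^(7/3)


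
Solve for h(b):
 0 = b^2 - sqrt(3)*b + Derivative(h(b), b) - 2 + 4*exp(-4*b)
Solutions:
 h(b) = C1 - b^3/3 + sqrt(3)*b^2/2 + 2*b + exp(-4*b)


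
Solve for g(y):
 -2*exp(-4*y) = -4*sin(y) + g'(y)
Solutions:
 g(y) = C1 - 4*cos(y) + exp(-4*y)/2


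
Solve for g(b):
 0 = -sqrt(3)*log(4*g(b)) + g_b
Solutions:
 -sqrt(3)*Integral(1/(log(_y) + 2*log(2)), (_y, g(b)))/3 = C1 - b


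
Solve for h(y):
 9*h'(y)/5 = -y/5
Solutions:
 h(y) = C1 - y^2/18


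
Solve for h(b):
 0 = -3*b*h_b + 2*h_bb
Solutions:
 h(b) = C1 + C2*erfi(sqrt(3)*b/2)


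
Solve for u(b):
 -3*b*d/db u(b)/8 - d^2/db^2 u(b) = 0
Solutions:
 u(b) = C1 + C2*erf(sqrt(3)*b/4)


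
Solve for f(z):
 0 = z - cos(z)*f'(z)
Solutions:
 f(z) = C1 + Integral(z/cos(z), z)


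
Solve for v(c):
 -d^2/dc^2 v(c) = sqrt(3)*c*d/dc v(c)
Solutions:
 v(c) = C1 + C2*erf(sqrt(2)*3^(1/4)*c/2)


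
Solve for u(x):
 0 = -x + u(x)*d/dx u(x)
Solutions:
 u(x) = -sqrt(C1 + x^2)
 u(x) = sqrt(C1 + x^2)


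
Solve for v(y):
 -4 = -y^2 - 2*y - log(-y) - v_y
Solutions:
 v(y) = C1 - y^3/3 - y^2 - y*log(-y) + 5*y


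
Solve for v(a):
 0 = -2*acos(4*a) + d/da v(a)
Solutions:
 v(a) = C1 + 2*a*acos(4*a) - sqrt(1 - 16*a^2)/2


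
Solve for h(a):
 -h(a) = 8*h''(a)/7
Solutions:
 h(a) = C1*sin(sqrt(14)*a/4) + C2*cos(sqrt(14)*a/4)


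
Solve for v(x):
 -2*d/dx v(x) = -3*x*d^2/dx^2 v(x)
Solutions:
 v(x) = C1 + C2*x^(5/3)


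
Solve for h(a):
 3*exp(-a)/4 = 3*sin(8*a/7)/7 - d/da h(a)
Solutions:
 h(a) = C1 - 3*cos(8*a/7)/8 + 3*exp(-a)/4


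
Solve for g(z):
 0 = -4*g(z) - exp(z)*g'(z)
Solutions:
 g(z) = C1*exp(4*exp(-z))


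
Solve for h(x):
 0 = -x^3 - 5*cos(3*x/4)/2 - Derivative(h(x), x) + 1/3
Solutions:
 h(x) = C1 - x^4/4 + x/3 - 10*sin(3*x/4)/3


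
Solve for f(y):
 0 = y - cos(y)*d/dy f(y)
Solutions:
 f(y) = C1 + Integral(y/cos(y), y)


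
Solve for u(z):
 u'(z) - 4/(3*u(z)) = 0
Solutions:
 u(z) = -sqrt(C1 + 24*z)/3
 u(z) = sqrt(C1 + 24*z)/3


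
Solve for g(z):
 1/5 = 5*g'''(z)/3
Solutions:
 g(z) = C1 + C2*z + C3*z^2 + z^3/50


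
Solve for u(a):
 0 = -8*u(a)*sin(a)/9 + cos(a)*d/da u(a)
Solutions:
 u(a) = C1/cos(a)^(8/9)


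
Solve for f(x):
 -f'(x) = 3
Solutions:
 f(x) = C1 - 3*x


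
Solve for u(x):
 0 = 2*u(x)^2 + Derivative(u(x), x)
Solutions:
 u(x) = 1/(C1 + 2*x)


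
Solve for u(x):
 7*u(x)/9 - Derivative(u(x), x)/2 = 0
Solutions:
 u(x) = C1*exp(14*x/9)


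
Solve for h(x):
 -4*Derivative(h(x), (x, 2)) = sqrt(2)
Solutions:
 h(x) = C1 + C2*x - sqrt(2)*x^2/8


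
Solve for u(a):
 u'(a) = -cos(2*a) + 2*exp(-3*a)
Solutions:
 u(a) = C1 - sin(2*a)/2 - 2*exp(-3*a)/3


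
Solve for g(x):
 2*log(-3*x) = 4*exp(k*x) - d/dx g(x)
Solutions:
 g(x) = C1 - 2*x*log(-x) + 2*x*(1 - log(3)) + Piecewise((4*exp(k*x)/k, Ne(k, 0)), (4*x, True))


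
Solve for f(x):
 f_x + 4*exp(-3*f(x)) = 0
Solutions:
 f(x) = log(C1 - 12*x)/3
 f(x) = log((-3^(1/3) - 3^(5/6)*I)*(C1 - 4*x)^(1/3)/2)
 f(x) = log((-3^(1/3) + 3^(5/6)*I)*(C1 - 4*x)^(1/3)/2)


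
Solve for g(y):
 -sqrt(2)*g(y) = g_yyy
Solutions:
 g(y) = C3*exp(-2^(1/6)*y) + (C1*sin(2^(1/6)*sqrt(3)*y/2) + C2*cos(2^(1/6)*sqrt(3)*y/2))*exp(2^(1/6)*y/2)


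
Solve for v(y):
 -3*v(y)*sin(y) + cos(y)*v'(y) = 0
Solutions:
 v(y) = C1/cos(y)^3


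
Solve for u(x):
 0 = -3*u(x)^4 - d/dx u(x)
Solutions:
 u(x) = (-3^(2/3) - 3*3^(1/6)*I)*(1/(C1 + 3*x))^(1/3)/6
 u(x) = (-3^(2/3) + 3*3^(1/6)*I)*(1/(C1 + 3*x))^(1/3)/6
 u(x) = (1/(C1 + 9*x))^(1/3)


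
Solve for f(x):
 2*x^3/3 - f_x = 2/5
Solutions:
 f(x) = C1 + x^4/6 - 2*x/5


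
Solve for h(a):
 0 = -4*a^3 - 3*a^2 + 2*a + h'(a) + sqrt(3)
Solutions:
 h(a) = C1 + a^4 + a^3 - a^2 - sqrt(3)*a


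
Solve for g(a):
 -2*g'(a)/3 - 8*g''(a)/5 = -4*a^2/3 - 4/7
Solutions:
 g(a) = C1 + C2*exp(-5*a/12) + 2*a^3/3 - 24*a^2/5 + 4182*a/175


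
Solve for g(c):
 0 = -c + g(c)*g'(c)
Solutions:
 g(c) = -sqrt(C1 + c^2)
 g(c) = sqrt(C1 + c^2)


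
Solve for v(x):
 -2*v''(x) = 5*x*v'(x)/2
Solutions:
 v(x) = C1 + C2*erf(sqrt(10)*x/4)


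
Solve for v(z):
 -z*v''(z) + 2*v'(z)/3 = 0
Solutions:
 v(z) = C1 + C2*z^(5/3)


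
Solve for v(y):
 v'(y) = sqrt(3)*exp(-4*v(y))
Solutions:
 v(y) = log(-I*(C1 + 4*sqrt(3)*y)^(1/4))
 v(y) = log(I*(C1 + 4*sqrt(3)*y)^(1/4))
 v(y) = log(-(C1 + 4*sqrt(3)*y)^(1/4))
 v(y) = log(C1 + 4*sqrt(3)*y)/4


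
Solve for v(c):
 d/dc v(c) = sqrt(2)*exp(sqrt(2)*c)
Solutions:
 v(c) = C1 + exp(sqrt(2)*c)


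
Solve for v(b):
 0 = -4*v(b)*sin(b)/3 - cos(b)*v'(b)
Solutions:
 v(b) = C1*cos(b)^(4/3)


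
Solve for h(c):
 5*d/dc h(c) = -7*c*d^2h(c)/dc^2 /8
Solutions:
 h(c) = C1 + C2/c^(33/7)


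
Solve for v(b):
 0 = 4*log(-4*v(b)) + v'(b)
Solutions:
 Integral(1/(log(-_y) + 2*log(2)), (_y, v(b)))/4 = C1 - b


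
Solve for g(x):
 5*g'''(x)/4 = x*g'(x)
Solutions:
 g(x) = C1 + Integral(C2*airyai(10^(2/3)*x/5) + C3*airybi(10^(2/3)*x/5), x)


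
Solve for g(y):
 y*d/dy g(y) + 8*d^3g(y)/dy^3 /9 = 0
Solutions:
 g(y) = C1 + Integral(C2*airyai(-3^(2/3)*y/2) + C3*airybi(-3^(2/3)*y/2), y)


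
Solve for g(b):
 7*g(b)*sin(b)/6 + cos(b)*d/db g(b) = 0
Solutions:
 g(b) = C1*cos(b)^(7/6)


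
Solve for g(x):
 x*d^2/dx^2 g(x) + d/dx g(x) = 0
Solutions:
 g(x) = C1 + C2*log(x)


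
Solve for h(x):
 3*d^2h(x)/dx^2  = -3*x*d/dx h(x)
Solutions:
 h(x) = C1 + C2*erf(sqrt(2)*x/2)


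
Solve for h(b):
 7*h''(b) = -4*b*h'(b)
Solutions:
 h(b) = C1 + C2*erf(sqrt(14)*b/7)


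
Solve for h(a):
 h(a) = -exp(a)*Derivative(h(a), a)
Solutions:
 h(a) = C1*exp(exp(-a))


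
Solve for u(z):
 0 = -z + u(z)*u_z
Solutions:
 u(z) = -sqrt(C1 + z^2)
 u(z) = sqrt(C1 + z^2)


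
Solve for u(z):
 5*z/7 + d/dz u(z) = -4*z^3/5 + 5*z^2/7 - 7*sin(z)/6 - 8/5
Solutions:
 u(z) = C1 - z^4/5 + 5*z^3/21 - 5*z^2/14 - 8*z/5 + 7*cos(z)/6


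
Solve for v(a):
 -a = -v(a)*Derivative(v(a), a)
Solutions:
 v(a) = -sqrt(C1 + a^2)
 v(a) = sqrt(C1 + a^2)


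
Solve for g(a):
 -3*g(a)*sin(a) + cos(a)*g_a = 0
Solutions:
 g(a) = C1/cos(a)^3


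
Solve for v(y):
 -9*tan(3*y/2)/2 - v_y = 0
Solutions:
 v(y) = C1 + 3*log(cos(3*y/2))


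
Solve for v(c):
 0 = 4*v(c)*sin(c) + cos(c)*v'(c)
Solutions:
 v(c) = C1*cos(c)^4


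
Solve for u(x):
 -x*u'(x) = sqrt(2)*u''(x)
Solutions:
 u(x) = C1 + C2*erf(2^(1/4)*x/2)


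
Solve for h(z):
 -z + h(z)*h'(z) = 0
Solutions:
 h(z) = -sqrt(C1 + z^2)
 h(z) = sqrt(C1 + z^2)


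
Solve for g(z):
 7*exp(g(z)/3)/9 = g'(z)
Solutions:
 g(z) = 3*log(-1/(C1 + 7*z)) + 9*log(3)


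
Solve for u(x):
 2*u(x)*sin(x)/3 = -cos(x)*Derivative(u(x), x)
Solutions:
 u(x) = C1*cos(x)^(2/3)


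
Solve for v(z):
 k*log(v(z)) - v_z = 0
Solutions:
 li(v(z)) = C1 + k*z


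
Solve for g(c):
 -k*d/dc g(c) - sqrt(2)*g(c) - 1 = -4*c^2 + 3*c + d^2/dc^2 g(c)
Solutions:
 g(c) = C1*exp(c*(-k + sqrt(k^2 - 4*sqrt(2)))/2) + C2*exp(-c*(k + sqrt(k^2 - 4*sqrt(2)))/2) + 2*sqrt(2)*c^2 - 4*c*k - 3*sqrt(2)*c/2 + 2*sqrt(2)*k^2 + 3*k/2 - 4 - sqrt(2)/2


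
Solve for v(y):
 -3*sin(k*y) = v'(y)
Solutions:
 v(y) = C1 + 3*cos(k*y)/k


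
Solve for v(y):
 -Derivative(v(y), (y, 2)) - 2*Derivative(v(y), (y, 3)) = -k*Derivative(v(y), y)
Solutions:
 v(y) = C1 + C2*exp(y*(sqrt(8*k + 1) - 1)/4) + C3*exp(-y*(sqrt(8*k + 1) + 1)/4)


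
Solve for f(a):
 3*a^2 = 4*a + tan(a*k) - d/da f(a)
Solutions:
 f(a) = C1 - a^3 + 2*a^2 + Piecewise((-log(cos(a*k))/k, Ne(k, 0)), (0, True))


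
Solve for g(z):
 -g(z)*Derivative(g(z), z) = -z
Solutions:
 g(z) = -sqrt(C1 + z^2)
 g(z) = sqrt(C1 + z^2)


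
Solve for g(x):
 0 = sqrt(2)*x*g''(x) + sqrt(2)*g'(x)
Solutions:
 g(x) = C1 + C2*log(x)


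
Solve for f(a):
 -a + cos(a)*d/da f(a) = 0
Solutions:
 f(a) = C1 + Integral(a/cos(a), a)


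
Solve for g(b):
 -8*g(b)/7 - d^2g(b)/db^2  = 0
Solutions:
 g(b) = C1*sin(2*sqrt(14)*b/7) + C2*cos(2*sqrt(14)*b/7)


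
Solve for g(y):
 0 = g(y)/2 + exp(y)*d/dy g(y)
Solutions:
 g(y) = C1*exp(exp(-y)/2)


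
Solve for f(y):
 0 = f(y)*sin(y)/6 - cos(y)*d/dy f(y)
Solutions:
 f(y) = C1/cos(y)^(1/6)


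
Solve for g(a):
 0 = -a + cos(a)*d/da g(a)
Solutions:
 g(a) = C1 + Integral(a/cos(a), a)


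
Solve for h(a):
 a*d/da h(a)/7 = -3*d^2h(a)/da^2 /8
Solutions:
 h(a) = C1 + C2*erf(2*sqrt(21)*a/21)


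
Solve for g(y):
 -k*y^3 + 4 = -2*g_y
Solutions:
 g(y) = C1 + k*y^4/8 - 2*y


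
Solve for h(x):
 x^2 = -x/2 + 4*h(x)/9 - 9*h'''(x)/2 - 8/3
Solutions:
 h(x) = C3*exp(2*3^(2/3)*x/9) + 9*x^2/4 + 9*x/8 + (C1*sin(3^(1/6)*x/3) + C2*cos(3^(1/6)*x/3))*exp(-3^(2/3)*x/9) + 6


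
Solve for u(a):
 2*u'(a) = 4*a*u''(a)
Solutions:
 u(a) = C1 + C2*a^(3/2)


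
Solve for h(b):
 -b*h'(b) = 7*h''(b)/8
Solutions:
 h(b) = C1 + C2*erf(2*sqrt(7)*b/7)


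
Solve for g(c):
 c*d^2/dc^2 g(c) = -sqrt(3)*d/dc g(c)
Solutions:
 g(c) = C1 + C2*c^(1 - sqrt(3))


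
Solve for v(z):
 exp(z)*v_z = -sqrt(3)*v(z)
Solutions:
 v(z) = C1*exp(sqrt(3)*exp(-z))


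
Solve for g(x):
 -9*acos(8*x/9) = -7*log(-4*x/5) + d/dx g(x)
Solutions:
 g(x) = C1 + 7*x*log(-x) - 9*x*acos(8*x/9) - 7*x*log(5) - 7*x + 14*x*log(2) + 9*sqrt(81 - 64*x^2)/8


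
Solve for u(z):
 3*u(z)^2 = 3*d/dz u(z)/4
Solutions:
 u(z) = -1/(C1 + 4*z)


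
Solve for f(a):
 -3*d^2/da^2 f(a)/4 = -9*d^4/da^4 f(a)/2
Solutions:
 f(a) = C1 + C2*a + C3*exp(-sqrt(6)*a/6) + C4*exp(sqrt(6)*a/6)


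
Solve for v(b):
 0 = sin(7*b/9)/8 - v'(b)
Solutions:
 v(b) = C1 - 9*cos(7*b/9)/56


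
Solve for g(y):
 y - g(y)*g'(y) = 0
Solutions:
 g(y) = -sqrt(C1 + y^2)
 g(y) = sqrt(C1 + y^2)


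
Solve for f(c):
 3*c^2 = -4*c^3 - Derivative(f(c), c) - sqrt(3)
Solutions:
 f(c) = C1 - c^4 - c^3 - sqrt(3)*c


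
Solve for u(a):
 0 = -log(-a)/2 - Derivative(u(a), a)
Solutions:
 u(a) = C1 - a*log(-a)/2 + a/2


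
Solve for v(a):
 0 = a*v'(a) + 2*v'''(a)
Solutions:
 v(a) = C1 + Integral(C2*airyai(-2^(2/3)*a/2) + C3*airybi(-2^(2/3)*a/2), a)


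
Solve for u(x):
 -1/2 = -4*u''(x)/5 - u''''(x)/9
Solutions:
 u(x) = C1 + C2*x + C3*sin(6*sqrt(5)*x/5) + C4*cos(6*sqrt(5)*x/5) + 5*x^2/16


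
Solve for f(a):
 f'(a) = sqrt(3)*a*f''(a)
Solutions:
 f(a) = C1 + C2*a^(sqrt(3)/3 + 1)


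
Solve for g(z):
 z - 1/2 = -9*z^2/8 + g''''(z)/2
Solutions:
 g(z) = C1 + C2*z + C3*z^2 + C4*z^3 + z^6/160 + z^5/60 - z^4/24


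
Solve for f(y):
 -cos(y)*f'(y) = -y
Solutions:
 f(y) = C1 + Integral(y/cos(y), y)


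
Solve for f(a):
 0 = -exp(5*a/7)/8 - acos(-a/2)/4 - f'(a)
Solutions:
 f(a) = C1 - a*acos(-a/2)/4 - sqrt(4 - a^2)/4 - 7*exp(5*a/7)/40


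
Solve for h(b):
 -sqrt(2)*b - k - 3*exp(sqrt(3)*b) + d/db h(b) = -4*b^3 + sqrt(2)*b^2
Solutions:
 h(b) = C1 - b^4 + sqrt(2)*b^3/3 + sqrt(2)*b^2/2 + b*k + sqrt(3)*exp(sqrt(3)*b)


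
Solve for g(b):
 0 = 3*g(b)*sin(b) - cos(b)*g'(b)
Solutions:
 g(b) = C1/cos(b)^3


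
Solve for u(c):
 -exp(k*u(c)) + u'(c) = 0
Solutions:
 u(c) = Piecewise((log(-1/(C1*k + c*k))/k, Ne(k, 0)), (nan, True))
 u(c) = Piecewise((C1 + c, Eq(k, 0)), (nan, True))


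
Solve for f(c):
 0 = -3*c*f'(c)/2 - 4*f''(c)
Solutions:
 f(c) = C1 + C2*erf(sqrt(3)*c/4)


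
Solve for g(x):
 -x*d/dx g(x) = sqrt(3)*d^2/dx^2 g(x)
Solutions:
 g(x) = C1 + C2*erf(sqrt(2)*3^(3/4)*x/6)


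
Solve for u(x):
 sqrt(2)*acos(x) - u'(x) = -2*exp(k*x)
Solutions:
 u(x) = C1 + sqrt(2)*(x*acos(x) - sqrt(1 - x^2)) + 2*Piecewise((exp(k*x)/k, Ne(k, 0)), (x, True))


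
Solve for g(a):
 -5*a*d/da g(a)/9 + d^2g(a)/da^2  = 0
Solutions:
 g(a) = C1 + C2*erfi(sqrt(10)*a/6)


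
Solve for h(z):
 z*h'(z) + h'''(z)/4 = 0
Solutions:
 h(z) = C1 + Integral(C2*airyai(-2^(2/3)*z) + C3*airybi(-2^(2/3)*z), z)


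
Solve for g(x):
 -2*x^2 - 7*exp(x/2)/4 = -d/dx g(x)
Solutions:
 g(x) = C1 + 2*x^3/3 + 7*exp(x/2)/2


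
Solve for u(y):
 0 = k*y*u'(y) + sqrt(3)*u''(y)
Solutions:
 u(y) = Piecewise((-sqrt(2)*3^(1/4)*sqrt(pi)*C1*erf(sqrt(2)*3^(3/4)*sqrt(k)*y/6)/(2*sqrt(k)) - C2, (k > 0) | (k < 0)), (-C1*y - C2, True))


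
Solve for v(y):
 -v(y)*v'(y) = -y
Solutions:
 v(y) = -sqrt(C1 + y^2)
 v(y) = sqrt(C1 + y^2)


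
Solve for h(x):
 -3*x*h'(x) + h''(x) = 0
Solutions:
 h(x) = C1 + C2*erfi(sqrt(6)*x/2)


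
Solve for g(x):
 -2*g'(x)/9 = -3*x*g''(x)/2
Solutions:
 g(x) = C1 + C2*x^(31/27)


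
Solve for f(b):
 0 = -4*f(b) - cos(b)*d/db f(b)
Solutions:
 f(b) = C1*(sin(b)^2 - 2*sin(b) + 1)/(sin(b)^2 + 2*sin(b) + 1)


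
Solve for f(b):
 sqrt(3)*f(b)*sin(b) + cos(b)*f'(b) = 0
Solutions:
 f(b) = C1*cos(b)^(sqrt(3))


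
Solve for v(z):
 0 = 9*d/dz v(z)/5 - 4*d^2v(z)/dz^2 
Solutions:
 v(z) = C1 + C2*exp(9*z/20)


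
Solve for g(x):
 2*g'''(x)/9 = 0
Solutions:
 g(x) = C1 + C2*x + C3*x^2


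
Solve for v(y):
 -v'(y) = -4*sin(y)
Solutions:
 v(y) = C1 - 4*cos(y)


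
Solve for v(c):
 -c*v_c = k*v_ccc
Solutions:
 v(c) = C1 + Integral(C2*airyai(c*(-1/k)^(1/3)) + C3*airybi(c*(-1/k)^(1/3)), c)


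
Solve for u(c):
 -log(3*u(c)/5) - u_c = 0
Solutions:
 Integral(1/(log(_y) - log(5) + log(3)), (_y, u(c))) = C1 - c


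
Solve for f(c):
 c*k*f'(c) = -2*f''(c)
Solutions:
 f(c) = Piecewise((-sqrt(pi)*C1*erf(c*sqrt(k)/2)/sqrt(k) - C2, (k > 0) | (k < 0)), (-C1*c - C2, True))


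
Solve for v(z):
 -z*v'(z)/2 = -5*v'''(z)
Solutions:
 v(z) = C1 + Integral(C2*airyai(10^(2/3)*z/10) + C3*airybi(10^(2/3)*z/10), z)


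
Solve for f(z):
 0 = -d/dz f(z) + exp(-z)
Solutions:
 f(z) = C1 - exp(-z)


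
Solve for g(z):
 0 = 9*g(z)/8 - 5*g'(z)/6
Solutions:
 g(z) = C1*exp(27*z/20)


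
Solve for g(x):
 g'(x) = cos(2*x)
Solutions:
 g(x) = C1 + sin(2*x)/2


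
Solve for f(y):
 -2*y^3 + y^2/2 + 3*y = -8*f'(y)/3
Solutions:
 f(y) = C1 + 3*y^4/16 - y^3/16 - 9*y^2/16


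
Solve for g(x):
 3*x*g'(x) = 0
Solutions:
 g(x) = C1


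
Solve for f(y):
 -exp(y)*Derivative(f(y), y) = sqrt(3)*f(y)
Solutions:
 f(y) = C1*exp(sqrt(3)*exp(-y))


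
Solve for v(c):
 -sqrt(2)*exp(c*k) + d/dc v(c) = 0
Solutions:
 v(c) = C1 + sqrt(2)*exp(c*k)/k


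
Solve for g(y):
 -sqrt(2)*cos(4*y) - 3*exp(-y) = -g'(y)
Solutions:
 g(y) = C1 + sqrt(2)*sin(4*y)/4 - 3*exp(-y)


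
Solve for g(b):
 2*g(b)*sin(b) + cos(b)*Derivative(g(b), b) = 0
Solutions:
 g(b) = C1*cos(b)^2


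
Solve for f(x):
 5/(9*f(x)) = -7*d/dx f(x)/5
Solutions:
 f(x) = -sqrt(C1 - 350*x)/21
 f(x) = sqrt(C1 - 350*x)/21


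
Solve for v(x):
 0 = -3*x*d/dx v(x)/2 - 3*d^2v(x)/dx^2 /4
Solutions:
 v(x) = C1 + C2*erf(x)


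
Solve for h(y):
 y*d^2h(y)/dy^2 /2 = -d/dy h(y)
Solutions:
 h(y) = C1 + C2/y


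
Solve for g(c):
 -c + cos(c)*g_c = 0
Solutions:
 g(c) = C1 + Integral(c/cos(c), c)


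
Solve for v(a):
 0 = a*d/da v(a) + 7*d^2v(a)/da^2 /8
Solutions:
 v(a) = C1 + C2*erf(2*sqrt(7)*a/7)


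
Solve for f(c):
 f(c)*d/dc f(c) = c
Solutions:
 f(c) = -sqrt(C1 + c^2)
 f(c) = sqrt(C1 + c^2)


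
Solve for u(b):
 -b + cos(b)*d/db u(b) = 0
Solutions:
 u(b) = C1 + Integral(b/cos(b), b)


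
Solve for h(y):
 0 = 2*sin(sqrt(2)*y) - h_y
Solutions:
 h(y) = C1 - sqrt(2)*cos(sqrt(2)*y)


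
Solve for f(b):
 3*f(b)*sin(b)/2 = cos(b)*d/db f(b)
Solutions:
 f(b) = C1/cos(b)^(3/2)


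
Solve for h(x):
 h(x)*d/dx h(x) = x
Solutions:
 h(x) = -sqrt(C1 + x^2)
 h(x) = sqrt(C1 + x^2)


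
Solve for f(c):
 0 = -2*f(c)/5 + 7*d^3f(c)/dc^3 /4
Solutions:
 f(c) = C3*exp(2*35^(2/3)*c/35) + (C1*sin(sqrt(3)*35^(2/3)*c/35) + C2*cos(sqrt(3)*35^(2/3)*c/35))*exp(-35^(2/3)*c/35)


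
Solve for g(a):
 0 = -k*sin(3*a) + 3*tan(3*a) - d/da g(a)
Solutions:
 g(a) = C1 + k*cos(3*a)/3 - log(cos(3*a))


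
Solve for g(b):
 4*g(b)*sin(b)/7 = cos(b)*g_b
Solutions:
 g(b) = C1/cos(b)^(4/7)


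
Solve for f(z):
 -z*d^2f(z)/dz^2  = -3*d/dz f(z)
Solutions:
 f(z) = C1 + C2*z^4


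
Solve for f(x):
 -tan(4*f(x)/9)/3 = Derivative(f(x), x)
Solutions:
 f(x) = -9*asin(C1*exp(-4*x/27))/4 + 9*pi/4
 f(x) = 9*asin(C1*exp(-4*x/27))/4


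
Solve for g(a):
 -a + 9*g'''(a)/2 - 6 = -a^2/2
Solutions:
 g(a) = C1 + C2*a + C3*a^2 - a^5/540 + a^4/108 + 2*a^3/9


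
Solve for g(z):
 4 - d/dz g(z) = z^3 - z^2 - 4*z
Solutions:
 g(z) = C1 - z^4/4 + z^3/3 + 2*z^2 + 4*z


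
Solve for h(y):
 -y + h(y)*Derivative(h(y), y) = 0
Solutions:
 h(y) = -sqrt(C1 + y^2)
 h(y) = sqrt(C1 + y^2)
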